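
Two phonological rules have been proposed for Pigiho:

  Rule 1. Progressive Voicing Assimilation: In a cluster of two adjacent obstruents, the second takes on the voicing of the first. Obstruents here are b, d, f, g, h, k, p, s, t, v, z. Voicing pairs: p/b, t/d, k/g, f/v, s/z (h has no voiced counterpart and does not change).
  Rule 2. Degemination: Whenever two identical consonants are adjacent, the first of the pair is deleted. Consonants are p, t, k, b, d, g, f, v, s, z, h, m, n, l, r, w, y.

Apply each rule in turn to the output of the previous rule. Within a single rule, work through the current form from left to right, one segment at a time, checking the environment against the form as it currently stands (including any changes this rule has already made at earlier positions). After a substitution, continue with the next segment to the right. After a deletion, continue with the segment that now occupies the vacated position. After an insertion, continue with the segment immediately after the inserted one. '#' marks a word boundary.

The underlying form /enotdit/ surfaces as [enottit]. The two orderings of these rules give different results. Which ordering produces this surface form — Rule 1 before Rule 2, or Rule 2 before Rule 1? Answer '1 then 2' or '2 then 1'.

2 then 1

Order 1 then 2:
  1 Progressive Voicing Assimilation: [enotdit] → [enottit]
  2 Degemination: [enottit] → [enotit]
  result: [enotit]
Order 2 then 1:
  2 Degemination: no change — [enotdit]
  1 Progressive Voicing Assimilation: [enotdit] → [enottit]
  result: [enottit]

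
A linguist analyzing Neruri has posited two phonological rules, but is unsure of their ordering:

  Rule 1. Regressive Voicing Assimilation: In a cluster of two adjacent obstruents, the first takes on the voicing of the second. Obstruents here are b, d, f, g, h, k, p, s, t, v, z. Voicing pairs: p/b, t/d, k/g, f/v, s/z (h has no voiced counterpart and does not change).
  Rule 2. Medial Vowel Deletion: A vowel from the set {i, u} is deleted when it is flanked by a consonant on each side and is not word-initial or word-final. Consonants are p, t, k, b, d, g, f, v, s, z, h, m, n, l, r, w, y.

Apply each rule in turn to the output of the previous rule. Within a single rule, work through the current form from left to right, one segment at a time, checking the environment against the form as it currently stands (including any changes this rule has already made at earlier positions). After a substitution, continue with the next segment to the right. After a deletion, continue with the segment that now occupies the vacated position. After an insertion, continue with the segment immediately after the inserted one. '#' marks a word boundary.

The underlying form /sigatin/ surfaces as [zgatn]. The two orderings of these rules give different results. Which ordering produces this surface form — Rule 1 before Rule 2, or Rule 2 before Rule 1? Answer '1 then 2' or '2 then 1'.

Order 1 then 2:
  1 Regressive Voicing Assimilation: no change — [sigatin]
  2 Medial Vowel Deletion: [sigatin] → [sgatn]
  result: [sgatn]
Order 2 then 1:
  2 Medial Vowel Deletion: [sigatin] → [sgatn]
  1 Regressive Voicing Assimilation: [sgatn] → [zgatn]
  result: [zgatn]

2 then 1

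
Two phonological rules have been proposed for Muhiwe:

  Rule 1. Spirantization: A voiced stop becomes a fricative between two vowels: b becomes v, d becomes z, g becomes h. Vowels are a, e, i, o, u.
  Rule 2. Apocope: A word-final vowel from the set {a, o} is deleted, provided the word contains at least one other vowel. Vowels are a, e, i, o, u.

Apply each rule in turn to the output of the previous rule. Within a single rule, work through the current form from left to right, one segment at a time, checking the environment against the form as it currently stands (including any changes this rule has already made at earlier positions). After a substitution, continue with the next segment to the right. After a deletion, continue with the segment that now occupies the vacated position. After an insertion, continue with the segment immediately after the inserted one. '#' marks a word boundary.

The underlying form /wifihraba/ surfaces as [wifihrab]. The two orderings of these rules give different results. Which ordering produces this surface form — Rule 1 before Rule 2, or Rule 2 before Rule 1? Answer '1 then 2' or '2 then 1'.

2 then 1

Order 1 then 2:
  1 Spirantization: [wifihraba] → [wifihrava]
  2 Apocope: [wifihrava] → [wifihrav]
  result: [wifihrav]
Order 2 then 1:
  2 Apocope: [wifihraba] → [wifihrab]
  1 Spirantization: no change — [wifihrab]
  result: [wifihrab]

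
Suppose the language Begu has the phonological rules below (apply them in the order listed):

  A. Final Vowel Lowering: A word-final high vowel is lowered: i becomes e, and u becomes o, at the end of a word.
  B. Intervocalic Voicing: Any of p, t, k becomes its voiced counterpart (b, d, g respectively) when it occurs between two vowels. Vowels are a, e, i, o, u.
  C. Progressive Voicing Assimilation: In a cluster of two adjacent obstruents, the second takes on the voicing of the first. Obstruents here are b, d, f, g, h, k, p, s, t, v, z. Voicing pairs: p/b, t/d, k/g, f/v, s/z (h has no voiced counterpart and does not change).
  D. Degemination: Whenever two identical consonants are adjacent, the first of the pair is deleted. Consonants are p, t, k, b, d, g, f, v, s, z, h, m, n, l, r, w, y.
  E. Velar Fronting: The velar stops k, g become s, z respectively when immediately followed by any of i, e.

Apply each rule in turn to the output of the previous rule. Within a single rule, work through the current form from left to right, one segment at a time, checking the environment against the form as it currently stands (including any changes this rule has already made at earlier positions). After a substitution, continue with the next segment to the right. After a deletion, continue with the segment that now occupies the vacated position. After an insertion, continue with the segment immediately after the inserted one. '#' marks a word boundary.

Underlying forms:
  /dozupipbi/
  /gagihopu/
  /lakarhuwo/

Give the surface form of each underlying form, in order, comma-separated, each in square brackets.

/dozupipbi/:
  A Final Vowel Lowering: [dozupipbi] → [dozupipbe]
  B Intervocalic Voicing: [dozupipbe] → [dozubipbe]
  C Progressive Voicing Assimilation: [dozubipbe] → [dozubippe]
  D Degemination: [dozubippe] → [dozubipe]
  E Velar Fronting: no change — [dozubipe]
/gagihopu/:
  A Final Vowel Lowering: [gagihopu] → [gagihopo]
  B Intervocalic Voicing: [gagihopo] → [gagihobo]
  C Progressive Voicing Assimilation: no change — [gagihobo]
  D Degemination: no change — [gagihobo]
  E Velar Fronting: [gagihobo] → [gazihobo]
/lakarhuwo/:
  A Final Vowel Lowering: no change — [lakarhuwo]
  B Intervocalic Voicing: [lakarhuwo] → [lagarhuwo]
  C Progressive Voicing Assimilation: no change — [lagarhuwo]
  D Degemination: no change — [lagarhuwo]
  E Velar Fronting: no change — [lagarhuwo]

[dozubipe], [gazihobo], [lagarhuwo]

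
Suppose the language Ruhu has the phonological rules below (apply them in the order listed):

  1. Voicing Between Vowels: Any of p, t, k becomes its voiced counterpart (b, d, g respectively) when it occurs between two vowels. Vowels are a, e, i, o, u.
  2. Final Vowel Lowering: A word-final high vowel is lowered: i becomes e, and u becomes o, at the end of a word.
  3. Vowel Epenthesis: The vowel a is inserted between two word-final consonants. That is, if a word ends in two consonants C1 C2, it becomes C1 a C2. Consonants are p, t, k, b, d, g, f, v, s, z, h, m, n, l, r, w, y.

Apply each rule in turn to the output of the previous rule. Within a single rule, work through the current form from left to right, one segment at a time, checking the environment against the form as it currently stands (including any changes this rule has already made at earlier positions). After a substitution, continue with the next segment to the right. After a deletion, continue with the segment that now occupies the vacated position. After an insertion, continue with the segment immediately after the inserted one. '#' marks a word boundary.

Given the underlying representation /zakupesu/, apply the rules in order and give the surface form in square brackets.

[zagubeso]

1 Voicing Between Vowels: [zakupesu] → [zagubesu]
2 Final Vowel Lowering: [zagubesu] → [zagubeso]
3 Vowel Epenthesis: no change — [zagubeso]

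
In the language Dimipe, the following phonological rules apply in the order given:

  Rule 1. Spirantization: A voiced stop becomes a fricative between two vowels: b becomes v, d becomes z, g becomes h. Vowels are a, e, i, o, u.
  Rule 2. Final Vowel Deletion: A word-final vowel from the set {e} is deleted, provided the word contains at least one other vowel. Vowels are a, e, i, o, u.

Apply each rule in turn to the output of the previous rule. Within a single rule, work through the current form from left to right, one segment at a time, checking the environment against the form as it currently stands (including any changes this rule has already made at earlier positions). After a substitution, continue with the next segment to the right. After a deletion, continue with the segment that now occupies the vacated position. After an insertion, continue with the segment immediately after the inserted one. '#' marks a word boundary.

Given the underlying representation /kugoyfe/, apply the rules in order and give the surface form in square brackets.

[kuhoyf]

Rule 1 Spirantization: [kugoyfe] → [kuhoyfe]
Rule 2 Final Vowel Deletion: [kuhoyfe] → [kuhoyf]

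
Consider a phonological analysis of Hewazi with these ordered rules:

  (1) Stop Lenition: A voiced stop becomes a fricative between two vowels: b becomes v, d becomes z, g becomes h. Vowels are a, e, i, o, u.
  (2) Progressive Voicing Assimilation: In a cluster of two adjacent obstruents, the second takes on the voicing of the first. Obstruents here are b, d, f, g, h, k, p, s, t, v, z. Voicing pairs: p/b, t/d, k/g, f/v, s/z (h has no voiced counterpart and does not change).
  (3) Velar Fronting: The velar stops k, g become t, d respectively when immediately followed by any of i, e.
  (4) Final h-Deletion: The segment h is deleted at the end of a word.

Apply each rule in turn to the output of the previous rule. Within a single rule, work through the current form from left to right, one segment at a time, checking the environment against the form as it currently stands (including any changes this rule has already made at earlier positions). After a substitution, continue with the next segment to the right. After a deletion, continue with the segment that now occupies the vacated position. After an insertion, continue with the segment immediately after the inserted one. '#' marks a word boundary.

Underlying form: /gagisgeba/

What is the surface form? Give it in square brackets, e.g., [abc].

[gahisteva]

(1) Stop Lenition: [gagisgeba] → [gahisgeva]
(2) Progressive Voicing Assimilation: [gahisgeva] → [gahiskeva]
(3) Velar Fronting: [gahiskeva] → [gahisteva]
(4) Final h-Deletion: no change — [gahisteva]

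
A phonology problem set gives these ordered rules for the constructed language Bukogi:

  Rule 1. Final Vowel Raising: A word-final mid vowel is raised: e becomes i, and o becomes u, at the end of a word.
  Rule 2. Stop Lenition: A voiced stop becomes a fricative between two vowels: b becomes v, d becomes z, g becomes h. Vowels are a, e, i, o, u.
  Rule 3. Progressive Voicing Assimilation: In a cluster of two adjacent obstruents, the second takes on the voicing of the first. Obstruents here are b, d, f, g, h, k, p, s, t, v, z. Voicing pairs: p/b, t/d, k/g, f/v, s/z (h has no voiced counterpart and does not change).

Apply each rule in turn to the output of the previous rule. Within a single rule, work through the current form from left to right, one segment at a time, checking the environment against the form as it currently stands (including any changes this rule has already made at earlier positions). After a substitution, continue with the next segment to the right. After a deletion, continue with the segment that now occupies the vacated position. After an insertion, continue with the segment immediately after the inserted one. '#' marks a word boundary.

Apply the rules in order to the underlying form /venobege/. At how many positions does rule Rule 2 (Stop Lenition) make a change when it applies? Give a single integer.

2

Rule 1 Final Vowel Raising: [venobege] → [venobegi]
Rule 2 Stop Lenition: [venobegi] → [venovehi]
Rule 3 Progressive Voicing Assimilation: no change — [venovehi]
Rule Rule 2 changed 2 position(s).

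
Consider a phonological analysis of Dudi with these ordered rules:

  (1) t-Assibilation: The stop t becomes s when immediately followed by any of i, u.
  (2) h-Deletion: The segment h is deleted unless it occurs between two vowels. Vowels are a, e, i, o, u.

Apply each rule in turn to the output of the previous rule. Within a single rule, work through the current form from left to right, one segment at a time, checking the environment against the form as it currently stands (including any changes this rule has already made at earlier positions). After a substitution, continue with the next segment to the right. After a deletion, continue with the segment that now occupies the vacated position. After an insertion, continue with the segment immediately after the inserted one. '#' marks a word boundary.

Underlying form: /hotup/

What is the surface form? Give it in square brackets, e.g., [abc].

[osup]

(1) t-Assibilation: [hotup] → [hosup]
(2) h-Deletion: [hosup] → [osup]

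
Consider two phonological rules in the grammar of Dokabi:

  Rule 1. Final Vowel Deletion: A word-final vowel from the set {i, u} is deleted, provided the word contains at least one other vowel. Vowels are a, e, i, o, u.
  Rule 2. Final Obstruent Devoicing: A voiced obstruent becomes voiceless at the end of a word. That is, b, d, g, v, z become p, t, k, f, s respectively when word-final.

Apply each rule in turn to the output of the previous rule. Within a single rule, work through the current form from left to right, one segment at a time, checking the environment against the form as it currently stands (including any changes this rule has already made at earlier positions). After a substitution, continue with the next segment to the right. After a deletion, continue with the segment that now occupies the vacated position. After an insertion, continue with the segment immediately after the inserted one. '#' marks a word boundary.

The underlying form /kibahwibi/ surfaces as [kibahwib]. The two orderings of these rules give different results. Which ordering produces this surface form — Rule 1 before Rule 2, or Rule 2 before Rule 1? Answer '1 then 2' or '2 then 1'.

Order 1 then 2:
  1 Final Vowel Deletion: [kibahwibi] → [kibahwib]
  2 Final Obstruent Devoicing: [kibahwib] → [kibahwip]
  result: [kibahwip]
Order 2 then 1:
  2 Final Obstruent Devoicing: no change — [kibahwibi]
  1 Final Vowel Deletion: [kibahwibi] → [kibahwib]
  result: [kibahwib]

2 then 1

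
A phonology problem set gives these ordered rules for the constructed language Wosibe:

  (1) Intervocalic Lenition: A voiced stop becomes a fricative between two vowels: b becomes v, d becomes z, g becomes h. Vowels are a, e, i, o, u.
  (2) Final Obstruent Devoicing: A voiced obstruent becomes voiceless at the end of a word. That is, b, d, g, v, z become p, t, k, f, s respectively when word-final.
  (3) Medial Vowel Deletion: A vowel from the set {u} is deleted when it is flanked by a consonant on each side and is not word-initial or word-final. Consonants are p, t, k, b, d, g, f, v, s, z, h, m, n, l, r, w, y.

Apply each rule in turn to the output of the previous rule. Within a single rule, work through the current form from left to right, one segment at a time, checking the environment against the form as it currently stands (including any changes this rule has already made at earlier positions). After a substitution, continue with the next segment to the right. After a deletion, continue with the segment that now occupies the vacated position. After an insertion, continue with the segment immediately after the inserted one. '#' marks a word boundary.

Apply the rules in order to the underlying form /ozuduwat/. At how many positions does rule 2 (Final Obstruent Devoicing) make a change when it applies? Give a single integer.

0

(1) Intervocalic Lenition: [ozuduwat] → [ozuzuwat]
(2) Final Obstruent Devoicing: no change — [ozuzuwat]
(3) Medial Vowel Deletion: [ozuzuwat] → [ozzwat]
Rule 2 changed 0 position(s).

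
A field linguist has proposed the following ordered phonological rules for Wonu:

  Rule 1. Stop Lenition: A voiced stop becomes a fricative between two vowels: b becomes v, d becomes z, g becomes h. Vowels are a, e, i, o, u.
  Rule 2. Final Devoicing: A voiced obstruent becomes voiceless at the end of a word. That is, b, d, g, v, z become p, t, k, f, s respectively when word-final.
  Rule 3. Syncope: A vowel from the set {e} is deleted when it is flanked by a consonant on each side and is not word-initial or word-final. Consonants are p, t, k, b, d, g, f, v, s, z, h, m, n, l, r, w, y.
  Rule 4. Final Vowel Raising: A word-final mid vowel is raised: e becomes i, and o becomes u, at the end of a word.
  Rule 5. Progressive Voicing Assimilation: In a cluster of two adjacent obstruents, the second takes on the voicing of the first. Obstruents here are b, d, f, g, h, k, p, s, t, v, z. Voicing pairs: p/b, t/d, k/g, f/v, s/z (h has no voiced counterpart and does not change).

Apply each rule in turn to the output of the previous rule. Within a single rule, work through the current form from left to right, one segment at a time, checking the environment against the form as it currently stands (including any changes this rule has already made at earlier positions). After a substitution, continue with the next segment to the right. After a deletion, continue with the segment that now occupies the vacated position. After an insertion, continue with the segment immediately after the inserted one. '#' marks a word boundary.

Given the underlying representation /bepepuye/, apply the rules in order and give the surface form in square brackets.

Rule 1 Stop Lenition: no change — [bepepuye]
Rule 2 Final Devoicing: no change — [bepepuye]
Rule 3 Syncope: [bepepuye] → [bppuye]
Rule 4 Final Vowel Raising: [bppuye] → [bppuyi]
Rule 5 Progressive Voicing Assimilation: [bppuyi] → [bbbuyi]

[bbbuyi]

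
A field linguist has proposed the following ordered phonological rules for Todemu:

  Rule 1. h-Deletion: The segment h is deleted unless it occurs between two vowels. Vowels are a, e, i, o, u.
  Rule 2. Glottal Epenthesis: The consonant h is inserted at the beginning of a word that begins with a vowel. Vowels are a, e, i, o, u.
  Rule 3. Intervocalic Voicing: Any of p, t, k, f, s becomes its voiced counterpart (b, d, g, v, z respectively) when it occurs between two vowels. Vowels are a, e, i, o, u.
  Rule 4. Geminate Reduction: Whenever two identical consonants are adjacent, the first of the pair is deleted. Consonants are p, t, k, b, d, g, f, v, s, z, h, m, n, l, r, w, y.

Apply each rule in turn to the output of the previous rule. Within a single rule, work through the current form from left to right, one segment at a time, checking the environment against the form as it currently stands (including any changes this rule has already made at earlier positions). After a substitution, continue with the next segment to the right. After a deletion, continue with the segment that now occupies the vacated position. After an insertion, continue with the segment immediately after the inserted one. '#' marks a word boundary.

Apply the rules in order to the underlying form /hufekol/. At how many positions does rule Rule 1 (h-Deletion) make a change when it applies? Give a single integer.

Rule 1 h-Deletion: [hufekol] → [ufekol]
Rule 2 Glottal Epenthesis: [ufekol] → [hufekol]
Rule 3 Intervocalic Voicing: [hufekol] → [huvegol]
Rule 4 Geminate Reduction: no change — [huvegol]
Rule Rule 1 changed 1 position(s).

1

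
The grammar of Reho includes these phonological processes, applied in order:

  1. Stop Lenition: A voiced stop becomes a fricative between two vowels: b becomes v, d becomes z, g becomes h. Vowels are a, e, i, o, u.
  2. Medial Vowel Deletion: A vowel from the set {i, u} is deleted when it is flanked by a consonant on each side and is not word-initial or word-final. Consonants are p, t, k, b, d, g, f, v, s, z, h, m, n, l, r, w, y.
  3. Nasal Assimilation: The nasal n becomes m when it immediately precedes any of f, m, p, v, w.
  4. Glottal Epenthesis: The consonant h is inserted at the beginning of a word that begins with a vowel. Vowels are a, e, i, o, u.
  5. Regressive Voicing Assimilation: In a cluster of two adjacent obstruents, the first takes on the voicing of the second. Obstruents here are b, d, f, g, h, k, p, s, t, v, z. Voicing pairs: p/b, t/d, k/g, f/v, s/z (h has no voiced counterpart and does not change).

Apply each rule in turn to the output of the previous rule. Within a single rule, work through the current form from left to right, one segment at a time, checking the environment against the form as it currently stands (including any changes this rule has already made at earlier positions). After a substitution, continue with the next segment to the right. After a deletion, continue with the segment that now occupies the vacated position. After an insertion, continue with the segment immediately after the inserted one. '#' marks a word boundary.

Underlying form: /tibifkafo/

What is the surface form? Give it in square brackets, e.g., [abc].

1 Stop Lenition: [tibifkafo] → [tivifkafo]
2 Medial Vowel Deletion: [tivifkafo] → [tvfkafo]
3 Nasal Assimilation: no change — [tvfkafo]
4 Glottal Epenthesis: no change — [tvfkafo]
5 Regressive Voicing Assimilation: [tvfkafo] → [dffkafo]

[dffkafo]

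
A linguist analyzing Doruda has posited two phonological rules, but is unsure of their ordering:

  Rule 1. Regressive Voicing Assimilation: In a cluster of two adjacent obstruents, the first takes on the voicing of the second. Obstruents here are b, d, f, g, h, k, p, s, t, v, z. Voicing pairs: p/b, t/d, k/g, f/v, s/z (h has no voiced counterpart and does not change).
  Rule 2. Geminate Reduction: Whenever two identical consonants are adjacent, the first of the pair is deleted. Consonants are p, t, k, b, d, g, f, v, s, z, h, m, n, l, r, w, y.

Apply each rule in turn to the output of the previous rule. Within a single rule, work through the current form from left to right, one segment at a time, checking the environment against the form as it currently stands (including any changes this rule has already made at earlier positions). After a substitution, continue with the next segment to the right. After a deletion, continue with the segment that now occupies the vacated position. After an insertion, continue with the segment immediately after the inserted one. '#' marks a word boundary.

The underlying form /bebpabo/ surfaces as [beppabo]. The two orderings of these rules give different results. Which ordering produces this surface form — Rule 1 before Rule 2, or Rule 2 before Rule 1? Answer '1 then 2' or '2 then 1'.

2 then 1

Order 1 then 2:
  1 Regressive Voicing Assimilation: [bebpabo] → [beppabo]
  2 Geminate Reduction: [beppabo] → [bepabo]
  result: [bepabo]
Order 2 then 1:
  2 Geminate Reduction: no change — [bebpabo]
  1 Regressive Voicing Assimilation: [bebpabo] → [beppabo]
  result: [beppabo]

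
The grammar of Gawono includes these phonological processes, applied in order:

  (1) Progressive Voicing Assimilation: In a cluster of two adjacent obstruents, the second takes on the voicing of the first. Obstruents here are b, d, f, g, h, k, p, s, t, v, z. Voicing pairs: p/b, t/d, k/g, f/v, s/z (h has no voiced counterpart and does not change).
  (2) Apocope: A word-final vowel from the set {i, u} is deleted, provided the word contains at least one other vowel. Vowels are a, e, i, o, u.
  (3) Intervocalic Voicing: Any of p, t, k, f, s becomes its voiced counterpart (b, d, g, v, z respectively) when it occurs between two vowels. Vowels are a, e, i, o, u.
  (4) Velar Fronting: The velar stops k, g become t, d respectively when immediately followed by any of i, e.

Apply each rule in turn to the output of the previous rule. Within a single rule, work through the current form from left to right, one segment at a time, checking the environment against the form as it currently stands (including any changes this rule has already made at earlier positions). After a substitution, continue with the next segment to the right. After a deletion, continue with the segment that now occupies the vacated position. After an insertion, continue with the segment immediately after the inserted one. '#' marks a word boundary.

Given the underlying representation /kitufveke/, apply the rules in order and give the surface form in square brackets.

(1) Progressive Voicing Assimilation: [kitufveke] → [kituffeke]
(2) Apocope: no change — [kituffeke]
(3) Intervocalic Voicing: [kituffeke] → [kiduffege]
(4) Velar Fronting: [kiduffege] → [tiduffede]

[tiduffede]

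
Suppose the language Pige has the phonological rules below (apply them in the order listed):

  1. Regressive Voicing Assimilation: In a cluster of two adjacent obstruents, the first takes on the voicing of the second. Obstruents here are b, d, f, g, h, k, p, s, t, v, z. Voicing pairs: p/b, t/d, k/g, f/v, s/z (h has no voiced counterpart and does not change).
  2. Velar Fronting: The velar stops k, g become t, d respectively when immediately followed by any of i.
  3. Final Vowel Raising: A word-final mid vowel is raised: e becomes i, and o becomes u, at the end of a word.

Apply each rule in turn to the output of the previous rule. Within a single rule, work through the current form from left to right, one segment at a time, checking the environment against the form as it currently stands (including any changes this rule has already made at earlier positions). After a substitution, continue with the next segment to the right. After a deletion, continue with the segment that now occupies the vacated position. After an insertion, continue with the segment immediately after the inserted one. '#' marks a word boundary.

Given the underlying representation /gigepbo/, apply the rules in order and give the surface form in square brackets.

1 Regressive Voicing Assimilation: [gigepbo] → [gigebbo]
2 Velar Fronting: [gigebbo] → [digebbo]
3 Final Vowel Raising: [digebbo] → [digebbu]

[digebbu]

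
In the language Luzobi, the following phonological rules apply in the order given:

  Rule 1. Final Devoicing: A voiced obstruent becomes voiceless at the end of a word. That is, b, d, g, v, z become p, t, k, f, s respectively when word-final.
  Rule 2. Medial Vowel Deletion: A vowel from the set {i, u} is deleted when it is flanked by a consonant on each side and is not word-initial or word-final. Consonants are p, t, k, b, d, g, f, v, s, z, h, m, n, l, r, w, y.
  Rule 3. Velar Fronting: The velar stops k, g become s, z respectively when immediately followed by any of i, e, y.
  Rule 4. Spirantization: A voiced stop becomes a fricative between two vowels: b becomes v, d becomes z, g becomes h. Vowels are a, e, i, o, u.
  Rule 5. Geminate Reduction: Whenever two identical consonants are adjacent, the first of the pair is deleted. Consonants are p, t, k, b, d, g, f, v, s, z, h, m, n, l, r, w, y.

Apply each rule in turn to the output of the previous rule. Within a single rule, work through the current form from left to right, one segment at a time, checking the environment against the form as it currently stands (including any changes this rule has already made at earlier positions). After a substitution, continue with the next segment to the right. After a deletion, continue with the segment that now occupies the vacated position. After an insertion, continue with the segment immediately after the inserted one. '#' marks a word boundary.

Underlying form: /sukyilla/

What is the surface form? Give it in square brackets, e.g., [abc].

Rule 1 Final Devoicing: no change — [sukyilla]
Rule 2 Medial Vowel Deletion: [sukyilla] → [skylla]
Rule 3 Velar Fronting: [skylla] → [ssylla]
Rule 4 Spirantization: no change — [ssylla]
Rule 5 Geminate Reduction: [ssylla] → [syla]

[syla]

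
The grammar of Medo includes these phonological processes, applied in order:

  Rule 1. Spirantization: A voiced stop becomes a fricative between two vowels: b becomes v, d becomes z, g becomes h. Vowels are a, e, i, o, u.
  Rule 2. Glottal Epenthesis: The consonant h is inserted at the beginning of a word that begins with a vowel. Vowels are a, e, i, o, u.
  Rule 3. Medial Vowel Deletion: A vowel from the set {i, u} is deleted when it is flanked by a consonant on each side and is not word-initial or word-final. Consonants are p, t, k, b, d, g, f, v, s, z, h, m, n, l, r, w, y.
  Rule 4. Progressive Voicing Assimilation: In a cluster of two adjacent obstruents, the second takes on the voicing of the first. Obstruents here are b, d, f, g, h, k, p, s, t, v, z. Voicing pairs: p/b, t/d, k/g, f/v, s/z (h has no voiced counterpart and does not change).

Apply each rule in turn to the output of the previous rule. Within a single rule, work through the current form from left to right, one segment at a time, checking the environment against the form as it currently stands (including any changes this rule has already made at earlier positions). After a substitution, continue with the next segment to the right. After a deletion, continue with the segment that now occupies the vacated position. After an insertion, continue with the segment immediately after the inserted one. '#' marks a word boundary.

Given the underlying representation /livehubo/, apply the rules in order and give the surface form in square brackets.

Rule 1 Spirantization: [livehubo] → [livehuvo]
Rule 2 Glottal Epenthesis: no change — [livehuvo]
Rule 3 Medial Vowel Deletion: [livehuvo] → [lvehvo]
Rule 4 Progressive Voicing Assimilation: [lvehvo] → [lvehfo]

[lvehfo]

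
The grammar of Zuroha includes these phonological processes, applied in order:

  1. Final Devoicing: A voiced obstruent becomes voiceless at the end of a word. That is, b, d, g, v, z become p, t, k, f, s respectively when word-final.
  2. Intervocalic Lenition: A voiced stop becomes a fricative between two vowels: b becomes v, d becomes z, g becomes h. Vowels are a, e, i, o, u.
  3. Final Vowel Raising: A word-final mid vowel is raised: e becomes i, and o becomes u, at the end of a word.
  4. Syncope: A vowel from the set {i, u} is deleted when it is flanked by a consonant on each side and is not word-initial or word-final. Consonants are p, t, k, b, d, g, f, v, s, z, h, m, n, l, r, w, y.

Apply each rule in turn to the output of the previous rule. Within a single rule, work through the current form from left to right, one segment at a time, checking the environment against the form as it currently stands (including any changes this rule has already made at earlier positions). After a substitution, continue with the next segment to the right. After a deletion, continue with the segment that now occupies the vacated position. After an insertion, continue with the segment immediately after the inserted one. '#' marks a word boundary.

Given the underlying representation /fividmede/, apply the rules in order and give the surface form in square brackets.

[fvdmezi]

1 Final Devoicing: no change — [fividmede]
2 Intervocalic Lenition: [fividmede] → [fividmeze]
3 Final Vowel Raising: [fividmeze] → [fividmezi]
4 Syncope: [fividmezi] → [fvdmezi]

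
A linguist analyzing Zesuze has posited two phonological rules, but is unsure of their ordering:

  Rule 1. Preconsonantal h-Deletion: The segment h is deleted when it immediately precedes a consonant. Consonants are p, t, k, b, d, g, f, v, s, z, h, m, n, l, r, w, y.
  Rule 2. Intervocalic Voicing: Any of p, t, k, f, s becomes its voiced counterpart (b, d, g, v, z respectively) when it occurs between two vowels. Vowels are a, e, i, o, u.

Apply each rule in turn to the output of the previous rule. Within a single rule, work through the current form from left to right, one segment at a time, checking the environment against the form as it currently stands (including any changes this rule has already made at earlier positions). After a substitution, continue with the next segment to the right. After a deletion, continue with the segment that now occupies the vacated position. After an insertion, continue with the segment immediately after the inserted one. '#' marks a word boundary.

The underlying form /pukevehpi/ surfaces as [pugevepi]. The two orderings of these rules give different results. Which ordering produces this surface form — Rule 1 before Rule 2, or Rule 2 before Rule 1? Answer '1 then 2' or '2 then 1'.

Order 1 then 2:
  1 Preconsonantal h-Deletion: [pukevehpi] → [pukevepi]
  2 Intervocalic Voicing: [pukevepi] → [pugevebi]
  result: [pugevebi]
Order 2 then 1:
  2 Intervocalic Voicing: [pukevehpi] → [pugevehpi]
  1 Preconsonantal h-Deletion: [pugevehpi] → [pugevepi]
  result: [pugevepi]

2 then 1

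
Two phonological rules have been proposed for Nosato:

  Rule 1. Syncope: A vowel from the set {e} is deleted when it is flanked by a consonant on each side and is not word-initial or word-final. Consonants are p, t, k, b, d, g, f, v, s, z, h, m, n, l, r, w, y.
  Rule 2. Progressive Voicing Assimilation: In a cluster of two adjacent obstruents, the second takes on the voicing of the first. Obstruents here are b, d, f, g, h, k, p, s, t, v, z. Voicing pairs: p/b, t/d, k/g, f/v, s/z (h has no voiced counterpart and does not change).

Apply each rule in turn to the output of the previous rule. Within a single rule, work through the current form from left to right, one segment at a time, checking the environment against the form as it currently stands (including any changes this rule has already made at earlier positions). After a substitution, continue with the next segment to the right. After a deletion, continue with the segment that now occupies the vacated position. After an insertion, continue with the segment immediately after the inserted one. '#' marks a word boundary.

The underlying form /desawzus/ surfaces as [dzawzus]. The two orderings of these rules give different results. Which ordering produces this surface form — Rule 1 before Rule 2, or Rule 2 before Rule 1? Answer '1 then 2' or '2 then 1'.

Order 1 then 2:
  1 Syncope: [desawzus] → [dsawzus]
  2 Progressive Voicing Assimilation: [dsawzus] → [dzawzus]
  result: [dzawzus]
Order 2 then 1:
  2 Progressive Voicing Assimilation: no change — [desawzus]
  1 Syncope: [desawzus] → [dsawzus]
  result: [dsawzus]

1 then 2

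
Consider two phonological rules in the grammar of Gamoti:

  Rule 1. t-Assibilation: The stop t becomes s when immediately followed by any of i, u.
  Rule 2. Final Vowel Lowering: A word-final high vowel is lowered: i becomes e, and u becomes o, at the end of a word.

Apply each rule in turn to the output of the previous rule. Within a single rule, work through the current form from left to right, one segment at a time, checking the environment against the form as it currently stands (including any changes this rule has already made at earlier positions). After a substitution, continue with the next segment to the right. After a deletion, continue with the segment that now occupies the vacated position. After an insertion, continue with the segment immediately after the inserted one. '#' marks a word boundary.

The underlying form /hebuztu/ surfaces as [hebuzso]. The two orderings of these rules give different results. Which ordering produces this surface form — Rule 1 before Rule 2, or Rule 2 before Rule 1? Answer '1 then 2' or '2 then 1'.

1 then 2

Order 1 then 2:
  1 t-Assibilation: [hebuztu] → [hebuzsu]
  2 Final Vowel Lowering: [hebuzsu] → [hebuzso]
  result: [hebuzso]
Order 2 then 1:
  2 Final Vowel Lowering: [hebuztu] → [hebuzto]
  1 t-Assibilation: no change — [hebuzto]
  result: [hebuzto]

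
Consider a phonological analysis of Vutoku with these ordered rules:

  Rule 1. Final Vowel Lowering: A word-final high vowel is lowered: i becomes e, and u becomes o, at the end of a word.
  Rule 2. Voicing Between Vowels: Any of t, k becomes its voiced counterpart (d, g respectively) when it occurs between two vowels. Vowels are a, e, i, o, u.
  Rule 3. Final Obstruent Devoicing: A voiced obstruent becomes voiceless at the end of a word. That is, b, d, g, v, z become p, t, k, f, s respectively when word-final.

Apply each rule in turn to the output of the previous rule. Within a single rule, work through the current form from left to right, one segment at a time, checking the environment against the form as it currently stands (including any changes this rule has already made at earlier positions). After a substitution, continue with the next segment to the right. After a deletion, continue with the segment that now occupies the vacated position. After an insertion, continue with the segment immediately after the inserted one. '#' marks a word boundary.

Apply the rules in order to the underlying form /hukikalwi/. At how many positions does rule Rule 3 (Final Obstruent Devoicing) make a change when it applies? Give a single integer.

0

Rule 1 Final Vowel Lowering: [hukikalwi] → [hukikalwe]
Rule 2 Voicing Between Vowels: [hukikalwe] → [hugigalwe]
Rule 3 Final Obstruent Devoicing: no change — [hugigalwe]
Rule Rule 3 changed 0 position(s).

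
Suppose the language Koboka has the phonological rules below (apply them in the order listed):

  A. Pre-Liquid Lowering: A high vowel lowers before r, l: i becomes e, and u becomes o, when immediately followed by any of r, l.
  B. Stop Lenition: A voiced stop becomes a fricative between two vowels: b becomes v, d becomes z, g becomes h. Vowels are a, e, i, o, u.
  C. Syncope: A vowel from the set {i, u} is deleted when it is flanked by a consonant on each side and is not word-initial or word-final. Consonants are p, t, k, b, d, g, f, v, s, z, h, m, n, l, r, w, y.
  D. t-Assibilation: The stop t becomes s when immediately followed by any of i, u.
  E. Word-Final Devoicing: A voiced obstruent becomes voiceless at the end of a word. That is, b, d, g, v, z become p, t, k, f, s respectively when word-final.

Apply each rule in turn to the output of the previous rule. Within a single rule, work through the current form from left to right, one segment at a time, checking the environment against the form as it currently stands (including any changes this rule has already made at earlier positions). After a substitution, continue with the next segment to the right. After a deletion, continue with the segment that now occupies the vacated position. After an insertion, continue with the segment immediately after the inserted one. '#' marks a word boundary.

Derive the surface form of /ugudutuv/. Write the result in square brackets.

[uhztf]

A Pre-Liquid Lowering: no change — [ugudutuv]
B Stop Lenition: [ugudutuv] → [uhuzutuv]
C Syncope: [uhuzutuv] → [uhztv]
D t-Assibilation: no change — [uhztv]
E Word-Final Devoicing: [uhztv] → [uhztf]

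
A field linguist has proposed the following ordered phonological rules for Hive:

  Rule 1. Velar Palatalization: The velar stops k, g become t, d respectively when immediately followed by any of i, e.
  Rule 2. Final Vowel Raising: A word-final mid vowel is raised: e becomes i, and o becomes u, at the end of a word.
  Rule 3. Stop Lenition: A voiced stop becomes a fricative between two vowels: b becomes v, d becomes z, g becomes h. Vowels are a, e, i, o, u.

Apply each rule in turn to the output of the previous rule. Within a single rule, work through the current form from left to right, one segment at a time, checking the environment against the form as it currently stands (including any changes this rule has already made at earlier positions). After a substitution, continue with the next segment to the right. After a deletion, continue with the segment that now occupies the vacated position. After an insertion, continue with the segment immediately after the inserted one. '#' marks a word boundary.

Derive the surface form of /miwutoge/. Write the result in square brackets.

Rule 1 Velar Palatalization: [miwutoge] → [miwutode]
Rule 2 Final Vowel Raising: [miwutode] → [miwutodi]
Rule 3 Stop Lenition: [miwutodi] → [miwutozi]

[miwutozi]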